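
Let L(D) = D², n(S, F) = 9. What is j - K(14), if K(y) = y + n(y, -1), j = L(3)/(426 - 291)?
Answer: -344/15 ≈ -22.933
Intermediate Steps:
j = 1/15 (j = 3²/(426 - 291) = 9/135 = 9*(1/135) = 1/15 ≈ 0.066667)
K(y) = 9 + y (K(y) = y + 9 = 9 + y)
j - K(14) = 1/15 - (9 + 14) = 1/15 - 1*23 = 1/15 - 23 = -344/15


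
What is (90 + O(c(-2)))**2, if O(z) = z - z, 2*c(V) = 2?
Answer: 8100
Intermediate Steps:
c(V) = 1 (c(V) = (1/2)*2 = 1)
O(z) = 0
(90 + O(c(-2)))**2 = (90 + 0)**2 = 90**2 = 8100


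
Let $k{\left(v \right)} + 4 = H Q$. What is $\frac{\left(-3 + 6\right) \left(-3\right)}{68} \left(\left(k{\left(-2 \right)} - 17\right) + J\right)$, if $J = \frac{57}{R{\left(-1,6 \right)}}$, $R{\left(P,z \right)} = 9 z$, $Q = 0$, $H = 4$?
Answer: $\frac{359}{136} \approx 2.6397$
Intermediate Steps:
$k{\left(v \right)} = -4$ ($k{\left(v \right)} = -4 + 4 \cdot 0 = -4 + 0 = -4$)
$J = \frac{19}{18}$ ($J = \frac{57}{9 \cdot 6} = \frac{57}{54} = 57 \cdot \frac{1}{54} = \frac{19}{18} \approx 1.0556$)
$\frac{\left(-3 + 6\right) \left(-3\right)}{68} \left(\left(k{\left(-2 \right)} - 17\right) + J\right) = \frac{\left(-3 + 6\right) \left(-3\right)}{68} \left(\left(-4 - 17\right) + \frac{19}{18}\right) = 3 \left(-3\right) \frac{1}{68} \left(-21 + \frac{19}{18}\right) = \left(-9\right) \frac{1}{68} \left(- \frac{359}{18}\right) = \left(- \frac{9}{68}\right) \left(- \frac{359}{18}\right) = \frac{359}{136}$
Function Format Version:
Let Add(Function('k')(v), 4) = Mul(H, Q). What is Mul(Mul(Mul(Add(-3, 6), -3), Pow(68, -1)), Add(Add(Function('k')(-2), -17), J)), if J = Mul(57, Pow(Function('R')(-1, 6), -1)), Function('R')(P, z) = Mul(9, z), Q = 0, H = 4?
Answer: Rational(359, 136) ≈ 2.6397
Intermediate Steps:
Function('k')(v) = -4 (Function('k')(v) = Add(-4, Mul(4, 0)) = Add(-4, 0) = -4)
J = Rational(19, 18) (J = Mul(57, Pow(Mul(9, 6), -1)) = Mul(57, Pow(54, -1)) = Mul(57, Rational(1, 54)) = Rational(19, 18) ≈ 1.0556)
Mul(Mul(Mul(Add(-3, 6), -3), Pow(68, -1)), Add(Add(Function('k')(-2), -17), J)) = Mul(Mul(Mul(Add(-3, 6), -3), Pow(68, -1)), Add(Add(-4, -17), Rational(19, 18))) = Mul(Mul(Mul(3, -3), Rational(1, 68)), Add(-21, Rational(19, 18))) = Mul(Mul(-9, Rational(1, 68)), Rational(-359, 18)) = Mul(Rational(-9, 68), Rational(-359, 18)) = Rational(359, 136)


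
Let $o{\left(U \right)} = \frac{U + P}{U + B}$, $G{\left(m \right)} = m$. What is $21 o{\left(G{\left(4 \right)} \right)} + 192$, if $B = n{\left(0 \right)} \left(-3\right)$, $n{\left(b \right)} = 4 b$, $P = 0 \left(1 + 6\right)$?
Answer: $213$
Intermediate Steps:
$P = 0$ ($P = 0 \cdot 7 = 0$)
$B = 0$ ($B = 4 \cdot 0 \left(-3\right) = 0 \left(-3\right) = 0$)
$o{\left(U \right)} = 1$ ($o{\left(U \right)} = \frac{U + 0}{U + 0} = \frac{U}{U} = 1$)
$21 o{\left(G{\left(4 \right)} \right)} + 192 = 21 \cdot 1 + 192 = 21 + 192 = 213$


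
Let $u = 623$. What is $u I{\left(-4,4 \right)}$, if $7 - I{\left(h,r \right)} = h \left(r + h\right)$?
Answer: $4361$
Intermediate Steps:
$I{\left(h,r \right)} = 7 - h \left(h + r\right)$ ($I{\left(h,r \right)} = 7 - h \left(r + h\right) = 7 - h \left(h + r\right)$)
$u I{\left(-4,4 \right)} = 623 \left(7 - \left(-4\right)^{2} - \left(-4\right) 4\right) = 623 \left(7 - 16 + 16\right) = 623 \cdot 7 = 4361$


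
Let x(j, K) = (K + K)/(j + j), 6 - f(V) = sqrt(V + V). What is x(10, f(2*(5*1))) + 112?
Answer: 563/5 - sqrt(5)/5 ≈ 112.15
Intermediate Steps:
f(V) = 6 - sqrt(2)*sqrt(V) (f(V) = 6 - sqrt(V + V) = 6 - sqrt(2*V) = 6 - sqrt(2)*sqrt(V))
x(j, K) = K/j (x(j, K) = (2*K)/((2*j)) = (2*K)*(1/(2*j)) = K/j)
x(10, f(2*(5*1))) + 112 = (6 - sqrt(2)*sqrt(2*(5*1)))/10 + 112 = (6 - sqrt(2)*sqrt(2*5))*(1/10) + 112 = (6 - sqrt(2)*sqrt(10))*(1/10) + 112 = (6 - 2*sqrt(5))*(1/10) + 112 = (3/5 - sqrt(5)/5) + 112 = 563/5 - sqrt(5)/5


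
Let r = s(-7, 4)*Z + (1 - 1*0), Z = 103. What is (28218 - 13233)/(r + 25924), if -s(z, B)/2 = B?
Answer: 1665/2789 ≈ 0.59699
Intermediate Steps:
s(z, B) = -2*B
r = -823 (r = -2*4*103 + (1 - 1*0) = -8*103 + (1 + 0) = -824 + 1 = -823)
(28218 - 13233)/(r + 25924) = (28218 - 13233)/(-823 + 25924) = 14985/25101 = 14985*(1/25101) = 1665/2789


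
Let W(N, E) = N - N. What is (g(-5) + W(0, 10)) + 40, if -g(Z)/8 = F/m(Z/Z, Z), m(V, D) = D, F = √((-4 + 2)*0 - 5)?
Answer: 40 + 8*I*√5/5 ≈ 40.0 + 3.5777*I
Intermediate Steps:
F = I*√5 (F = √(-2*0 - 5) = √(0 - 5) = √(-5) = I*√5 ≈ 2.2361*I)
W(N, E) = 0
g(Z) = -8*I*√5/Z
(g(-5) + W(0, 10)) + 40 = (-8*I*√5/(-5) + 0) + 40 = (-8*I*√5*(-⅕) + 0) + 40 = (8*I*√5/5 + 0) + 40 = 8*I*√5/5 + 40 = 40 + 8*I*√5/5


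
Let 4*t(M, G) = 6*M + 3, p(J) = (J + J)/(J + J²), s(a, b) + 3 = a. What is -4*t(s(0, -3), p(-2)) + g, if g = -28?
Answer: -13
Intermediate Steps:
s(a, b) = -3 + a
p(J) = 2*J/(J + J²) (p(J) = (2*J)/(J + J²) = 2*J/(J + J²))
t(M, G) = ¾ + 3*M/2 (t(M, G) = (6*M + 3)/4 = (3 + 6*M)/4 = ¾ + 3*M/2)
-4*t(s(0, -3), p(-2)) + g = -4*(¾ + 3*(-3 + 0)/2) - 28 = -4*(¾ + (3/2)*(-3)) - 28 = -4*(¾ - 9/2) - 28 = -4*(-15/4) - 28 = 15 - 28 = -13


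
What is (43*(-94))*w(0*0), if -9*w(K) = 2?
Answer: 8084/9 ≈ 898.22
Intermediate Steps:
w(K) = -2/9 (w(K) = -1/9*2 = -2/9)
(43*(-94))*w(0*0) = (43*(-94))*(-2/9) = -4042*(-2/9) = 8084/9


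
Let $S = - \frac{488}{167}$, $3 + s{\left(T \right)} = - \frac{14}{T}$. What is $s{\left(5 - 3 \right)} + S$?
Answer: $- \frac{2158}{167} \approx -12.922$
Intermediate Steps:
$s{\left(T \right)} = -3 - \frac{14}{T}$
$S = - \frac{488}{167}$ ($S = \left(-488\right) \frac{1}{167} = - \frac{488}{167} \approx -2.9222$)
$s{\left(5 - 3 \right)} + S = \left(-3 - \frac{14}{5 - 3}\right) - \frac{488}{167} = \left(-3 - \frac{14}{2}\right) - \frac{488}{167} = \left(-3 - 7\right) - \frac{488}{167} = -10 - \frac{488}{167} = - \frac{2158}{167}$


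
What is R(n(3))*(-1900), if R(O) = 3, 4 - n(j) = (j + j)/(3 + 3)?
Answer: -5700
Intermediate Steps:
n(j) = 4 - j/3 (n(j) = 4 - (j + j)/(3 + 3) = 4 - 2*j/6 = 4 - j/3)
R(n(3))*(-1900) = 3*(-1900) = -5700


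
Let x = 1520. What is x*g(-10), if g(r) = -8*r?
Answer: 121600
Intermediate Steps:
x*g(-10) = 1520*(-8*(-10)) = 1520*80 = 121600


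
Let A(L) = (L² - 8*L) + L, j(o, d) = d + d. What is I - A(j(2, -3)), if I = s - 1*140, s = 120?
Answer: -98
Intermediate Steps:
j(o, d) = 2*d
A(L) = L² - 7*L
I = -20 (I = 120 - 1*140 = 120 - 140 = -20)
I - A(j(2, -3)) = -20 - 2*(-3)*(-7 + 2*(-3)) = -20 - (-6)*(-7 - 6) = -20 - (-6)*(-13) = -20 - 1*78 = -20 - 78 = -98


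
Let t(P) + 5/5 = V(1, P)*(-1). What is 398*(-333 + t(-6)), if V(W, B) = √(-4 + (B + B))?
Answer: -132932 - 1592*I ≈ -1.3293e+5 - 1592.0*I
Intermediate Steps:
V(W, B) = √(-4 + 2*B)
t(P) = -1 - √(-4 + 2*P) (t(P) = -1 + √(-4 + 2*P)*(-1) = -1 - √(-4 + 2*P))
398*(-333 + t(-6)) = 398*(-333 + (-1 - √(-4 + 2*(-6)))) = 398*(-333 + (-1 - √(-4 - 12))) = 398*(-333 + (-1 - √(-16))) = 398*(-333 + (-1 - 4*I)) = 398*(-334 - 4*I) = -132932 - 1592*I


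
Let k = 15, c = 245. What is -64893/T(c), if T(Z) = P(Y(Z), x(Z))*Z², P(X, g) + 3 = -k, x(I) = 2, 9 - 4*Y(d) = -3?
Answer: 21631/360150 ≈ 0.060061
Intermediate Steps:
Y(d) = 3 (Y(d) = 9/4 - ¼*(-3) = 9/4 + ¾ = 3)
P(X, g) = -18 (P(X, g) = -3 - 1*15 = -3 - 15 = -18)
T(Z) = -18*Z²
-64893/T(c) = -64893/((-18*245²)) = -64893/((-18*60025)) = -64893/(-1080450) = -64893*(-1/1080450) = 21631/360150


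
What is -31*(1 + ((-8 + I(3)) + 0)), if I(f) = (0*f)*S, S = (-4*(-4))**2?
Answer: 217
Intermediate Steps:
S = 256 (S = 16**2 = 256)
I(f) = 0 (I(f) = (0*f)*256 = 0*256 = 0)
-31*(1 + ((-8 + I(3)) + 0)) = -31*(1 + ((-8 + 0) + 0)) = -31*(1 + (-8 + 0)) = -31*(1 - 8) = -31*(-7) = 217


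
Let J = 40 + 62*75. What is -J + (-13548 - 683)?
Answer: -18921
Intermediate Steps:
J = 4690 (J = 40 + 4650 = 4690)
-J + (-13548 - 683) = -1*4690 + (-13548 - 683) = -4690 - 14231 = -18921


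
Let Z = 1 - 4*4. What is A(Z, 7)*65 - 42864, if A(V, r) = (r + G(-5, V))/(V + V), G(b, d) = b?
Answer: -128605/3 ≈ -42868.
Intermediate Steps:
Z = -15 (Z = 1 - 16 = -15)
A(V, r) = (-5 + r)/(2*V) (A(V, r) = (r - 5)/(V + V) = (-5 + r)/((2*V)) = (-5 + r)*(1/(2*V)) = (-5 + r)/(2*V))
A(Z, 7)*65 - 42864 = ((½)*(-5 + 7)/(-15))*65 - 42864 = ((½)*(-1/15)*2)*65 - 42864 = -1/15*65 - 42864 = -13/3 - 42864 = -128605/3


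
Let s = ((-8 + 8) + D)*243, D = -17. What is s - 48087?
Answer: -52218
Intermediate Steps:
s = -4131 (s = ((-8 + 8) - 17)*243 = (0 - 17)*243 = -17*243 = -4131)
s - 48087 = -4131 - 48087 = -52218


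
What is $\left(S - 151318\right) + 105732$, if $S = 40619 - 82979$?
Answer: $-87946$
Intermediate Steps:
$S = -42360$ ($S = 40619 - 82979 = -42360$)
$\left(S - 151318\right) + 105732 = \left(-42360 - 151318\right) + 105732 = -193678 + 105732 = -87946$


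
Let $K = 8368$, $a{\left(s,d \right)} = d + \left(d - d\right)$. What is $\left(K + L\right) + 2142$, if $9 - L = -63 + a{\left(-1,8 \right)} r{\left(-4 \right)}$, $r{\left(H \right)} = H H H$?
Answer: $11094$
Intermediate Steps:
$a{\left(s,d \right)} = d$ ($a{\left(s,d \right)} = d + 0 = d$)
$r{\left(H \right)} = H^{3}$ ($r{\left(H \right)} = H^{2} H = H^{3}$)
$L = 584$ ($L = 9 - \left(-63 + 8 \left(-4\right)^{3}\right) = 9 - \left(-63 + 8 \left(-64\right)\right) = 9 - \left(-63 - 512\right) = 9 - -575 = 9 + 575 = 584$)
$\left(K + L\right) + 2142 = \left(8368 + 584\right) + 2142 = 8952 + 2142 = 11094$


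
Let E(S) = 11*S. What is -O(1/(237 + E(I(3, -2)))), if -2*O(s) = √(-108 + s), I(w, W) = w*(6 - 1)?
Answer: I*√17452830/804 ≈ 5.1961*I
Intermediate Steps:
I(w, W) = 5*w (I(w, W) = w*5 = 5*w)
O(s) = -√(-108 + s)/2
-O(1/(237 + E(I(3, -2)))) = -(-1)*√(-108 + 1/(237 + 11*(5*3)))/2 = -(-1)*√(-108 + 1/(237 + 11*15))/2 = -(-1)*√(-108 + 1/(237 + 165))/2 = -(-1)*√(-108 + 1/402)/2 = -(-1)*√(-43415/402)/2 = -(-1)*I*√17452830/402/2 = -(-1)*I*√17452830/804 = I*√17452830/804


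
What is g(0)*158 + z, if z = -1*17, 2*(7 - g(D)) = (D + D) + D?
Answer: 1089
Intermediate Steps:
g(D) = 7 - 3*D/2 (g(D) = 7 - ((D + D) + D)/2 = 7 - (2*D + D)/2 = 7 - 3*D/2)
z = -17
g(0)*158 + z = (7 - 3/2*0)*158 - 17 = (7 + 0)*158 - 17 = 7*158 - 17 = 1106 - 17 = 1089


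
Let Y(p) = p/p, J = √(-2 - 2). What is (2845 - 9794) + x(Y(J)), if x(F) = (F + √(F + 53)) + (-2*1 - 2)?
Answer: -6952 + 3*√6 ≈ -6944.6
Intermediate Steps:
J = 2*I (J = √(-4) = 2*I ≈ 2.0*I)
Y(p) = 1
x(F) = -4 + F + √(53 + F) (x(F) = (F + √(53 + F)) + (-2 - 2) = (F + √(53 + F)) - 4 = -4 + F + √(53 + F))
(2845 - 9794) + x(Y(J)) = (2845 - 9794) + (-4 + 1 + √(53 + 1)) = -6949 + (-4 + 1 + √54) = -6949 + (-4 + 1 + 3*√6) = -6949 + (-3 + 3*√6) = -6952 + 3*√6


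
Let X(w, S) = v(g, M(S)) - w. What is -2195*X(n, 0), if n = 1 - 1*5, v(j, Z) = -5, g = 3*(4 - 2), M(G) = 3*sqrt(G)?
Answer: 2195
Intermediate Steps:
g = 6 (g = 3*2 = 6)
n = -4 (n = 1 - 5 = -4)
X(w, S) = -5 - w
-2195*X(n, 0) = -2195*(-5 - 1*(-4)) = -2195*(-5 + 4) = -2195*(-1) = 2195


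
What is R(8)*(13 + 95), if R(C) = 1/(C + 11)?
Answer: 108/19 ≈ 5.6842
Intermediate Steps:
R(C) = 1/(11 + C)
R(8)*(13 + 95) = (13 + 95)/(11 + 8) = 108/19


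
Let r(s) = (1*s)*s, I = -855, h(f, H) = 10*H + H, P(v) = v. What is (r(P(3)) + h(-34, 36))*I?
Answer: -346275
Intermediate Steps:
h(f, H) = 11*H
r(s) = s² (r(s) = s*s = s²)
(r(P(3)) + h(-34, 36))*I = (3² + 11*36)*(-855) = (9 + 396)*(-855) = 405*(-855) = -346275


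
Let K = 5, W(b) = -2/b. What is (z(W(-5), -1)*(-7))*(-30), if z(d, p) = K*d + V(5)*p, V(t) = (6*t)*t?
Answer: -31080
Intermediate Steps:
V(t) = 6*t**2
z(d, p) = 5*d + 150*p (z(d, p) = 5*d + (6*5**2)*p = 5*d + (6*25)*p = 5*d + 150*p)
(z(W(-5), -1)*(-7))*(-30) = ((5*(-2/(-5)) + 150*(-1))*(-7))*(-30) = ((5*(-2*(-1/5)) - 150)*(-7))*(-30) = ((5*(2/5) - 150)*(-7))*(-30) = ((2 - 150)*(-7))*(-30) = -148*(-7)*(-30) = 1036*(-30) = -31080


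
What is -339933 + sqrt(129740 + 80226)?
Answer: -339933 + sqrt(209966) ≈ -3.3948e+5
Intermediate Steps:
-339933 + sqrt(129740 + 80226) = -339933 + sqrt(209966)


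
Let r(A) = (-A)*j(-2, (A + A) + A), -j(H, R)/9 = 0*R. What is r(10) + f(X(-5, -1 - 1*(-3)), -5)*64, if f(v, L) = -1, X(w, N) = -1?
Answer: -64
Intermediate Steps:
j(H, R) = 0 (j(H, R) = -0*R = -9*0 = 0)
r(A) = 0 (r(A) = -A*0 = 0)
r(10) + f(X(-5, -1 - 1*(-3)), -5)*64 = 0 - 1*64 = 0 - 64 = -64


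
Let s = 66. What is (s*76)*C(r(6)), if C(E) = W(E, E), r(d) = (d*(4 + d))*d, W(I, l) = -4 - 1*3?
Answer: -35112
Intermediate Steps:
W(I, l) = -7 (W(I, l) = -4 - 3 = -7)
r(d) = d²*(4 + d)
C(E) = -7
(s*76)*C(r(6)) = (66*76)*(-7) = 5016*(-7) = -35112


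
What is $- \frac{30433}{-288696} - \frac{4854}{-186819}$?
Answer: $\frac{2362264337}{17977966008} \approx 0.1314$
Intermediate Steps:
$- \frac{30433}{-288696} - \frac{4854}{-186819} = \left(-30433\right) \left(- \frac{1}{288696}\right) - - \frac{1618}{62273} = \frac{30433}{288696} + \frac{1618}{62273} = \frac{2362264337}{17977966008}$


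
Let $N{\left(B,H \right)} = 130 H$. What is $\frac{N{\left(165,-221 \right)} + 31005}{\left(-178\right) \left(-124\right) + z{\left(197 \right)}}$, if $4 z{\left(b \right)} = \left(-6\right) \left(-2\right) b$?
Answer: $\frac{2275}{22663} \approx 0.10038$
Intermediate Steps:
$z{\left(b \right)} = 3 b$ ($z{\left(b \right)} = \frac{\left(-6\right) \left(-2\right) b}{4} = \frac{12 b}{4} = 3 b$)
$\frac{N{\left(165,-221 \right)} + 31005}{\left(-178\right) \left(-124\right) + z{\left(197 \right)}} = \frac{130 \left(-221\right) + 31005}{\left(-178\right) \left(-124\right) + 3 \cdot 197} = \frac{-28730 + 31005}{22072 + 591} = \frac{2275}{22663}$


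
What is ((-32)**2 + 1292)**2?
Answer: 5363856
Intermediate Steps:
((-32)**2 + 1292)**2 = (1024 + 1292)**2 = 2316**2 = 5363856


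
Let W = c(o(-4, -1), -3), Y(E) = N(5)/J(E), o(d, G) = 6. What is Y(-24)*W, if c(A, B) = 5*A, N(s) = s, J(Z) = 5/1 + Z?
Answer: -150/19 ≈ -7.8947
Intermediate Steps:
J(Z) = 5 + Z (J(Z) = 5*1 + Z = 5 + Z)
Y(E) = 5/(5 + E)
W = 30 (W = 5*6 = 30)
Y(-24)*W = (5/(5 - 24))*30 = (5/(-19))*30 = (5*(-1/19))*30 = -5/19*30 = -150/19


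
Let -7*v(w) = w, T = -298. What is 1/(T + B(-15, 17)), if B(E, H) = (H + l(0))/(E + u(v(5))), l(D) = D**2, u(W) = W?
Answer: -110/32899 ≈ -0.0033436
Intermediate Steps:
v(w) = -w/7
B(E, H) = H/(-5/7 + E) (B(E, H) = (H + 0**2)/(E - 1/7*5) = (H + 0)/(E - 5/7) = H/(-5/7 + E))
1/(T + B(-15, 17)) = 1/(-298 + 7*17/(-5 + 7*(-15))) = 1/(-298 + 7*17/(-5 - 105)) = 1/(-298 + 7*17/(-110)) = 1/(-298 + 7*17*(-1/110)) = 1/(-298 - 119/110) = 1/(-32899/110) = -110/32899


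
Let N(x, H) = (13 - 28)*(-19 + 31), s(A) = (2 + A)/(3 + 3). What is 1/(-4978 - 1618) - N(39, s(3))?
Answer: 1187279/6596 ≈ 180.00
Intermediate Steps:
s(A) = 1/3 + A/6 (s(A) = (2 + A)/6 = (2 + A)*(1/6) = 1/3 + A/6)
N(x, H) = -180 (N(x, H) = -15*12 = -180)
1/(-4978 - 1618) - N(39, s(3)) = 1/(-4978 - 1618) - 1*(-180) = 1/(-6596) + 180 = -1/6596 + 180 = 1187279/6596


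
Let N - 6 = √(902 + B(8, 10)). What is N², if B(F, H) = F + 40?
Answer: 986 + 60*√38 ≈ 1355.9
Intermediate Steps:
B(F, H) = 40 + F
N = 6 + 5*√38 (N = 6 + √(902 + (40 + 8)) = 6 + √(902 + 48) = 6 + √950 = 6 + 5*√38 ≈ 36.822)
N² = (6 + 5*√38)²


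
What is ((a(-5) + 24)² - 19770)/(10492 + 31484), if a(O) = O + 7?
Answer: -9547/20988 ≈ -0.45488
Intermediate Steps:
a(O) = 7 + O
((a(-5) + 24)² - 19770)/(10492 + 31484) = (((7 - 5) + 24)² - 19770)/(10492 + 31484) = ((2 + 24)² - 19770)/41976 = (26² - 19770)*(1/41976) = (676 - 19770)*(1/41976) = -19094*1/41976 = -9547/20988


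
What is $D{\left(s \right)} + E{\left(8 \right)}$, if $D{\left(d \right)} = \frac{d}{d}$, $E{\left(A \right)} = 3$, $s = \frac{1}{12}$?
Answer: $4$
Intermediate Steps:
$s = \frac{1}{12} \approx 0.083333$
$D{\left(d \right)} = 1$
$D{\left(s \right)} + E{\left(8 \right)} = 1 + 3 = 4$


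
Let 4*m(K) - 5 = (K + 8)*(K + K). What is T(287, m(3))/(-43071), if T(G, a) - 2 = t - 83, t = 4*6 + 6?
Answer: 17/14357 ≈ 0.0011841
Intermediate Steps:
t = 30 (t = 24 + 6 = 30)
m(K) = 5/4 + K*(8 + K)/2 (m(K) = 5/4 + ((K + 8)*(K + K))/4 = 5/4 + ((8 + K)*(2*K))/4 = 5/4 + (2*K*(8 + K))/4 = 5/4 + K*(8 + K)/2)
T(G, a) = -51 (T(G, a) = 2 + (30 - 83) = 2 - 53 = -51)
T(287, m(3))/(-43071) = -51/(-43071) = -51*(-1/43071) = 17/14357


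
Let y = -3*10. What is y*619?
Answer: -18570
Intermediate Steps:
y = -30
y*619 = -30*619 = -18570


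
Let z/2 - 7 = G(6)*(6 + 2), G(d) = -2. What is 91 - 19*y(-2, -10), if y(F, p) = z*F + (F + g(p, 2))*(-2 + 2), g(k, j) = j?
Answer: -593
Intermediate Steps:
z = -18 (z = 14 + 2*(-2*(6 + 2)) = 14 + 2*(-2*8) = 14 + 2*(-16) = 14 - 32 = -18)
y(F, p) = -18*F (y(F, p) = -18*F + (F + 2)*(-2 + 2) = -18*F + (2 + F)*0 = -18*F + 0 = -18*F)
91 - 19*y(-2, -10) = 91 - (-342)*(-2) = 91 - 19*36 = 91 - 684 = -593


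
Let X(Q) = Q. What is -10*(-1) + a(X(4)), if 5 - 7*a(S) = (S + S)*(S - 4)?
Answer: 75/7 ≈ 10.714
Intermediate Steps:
a(S) = 5/7 - 2*S*(-4 + S)/7 (a(S) = 5/7 - (S + S)*(S - 4)/7 = 5/7 - 2*S*(-4 + S)/7)
-10*(-1) + a(X(4)) = -10*(-1) + (5/7 - 2/7*4**2 + (8/7)*4) = -5*(-2) + (5/7 - 2/7*16 + 32/7) = 10 + (5/7 - 32/7 + 32/7) = 10 + 5/7 = 75/7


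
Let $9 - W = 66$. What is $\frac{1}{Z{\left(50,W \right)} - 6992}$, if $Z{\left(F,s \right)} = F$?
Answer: $- \frac{1}{6942} \approx -0.00014405$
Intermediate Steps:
$W = -57$ ($W = 9 - 66 = -57$)
$\frac{1}{Z{\left(50,W \right)} - 6992} = \frac{1}{50 - 6992} = \frac{1}{-6942} = - \frac{1}{6942}$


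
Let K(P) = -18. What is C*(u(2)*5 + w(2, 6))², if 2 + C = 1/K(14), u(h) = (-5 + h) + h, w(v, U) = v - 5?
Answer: -1184/9 ≈ -131.56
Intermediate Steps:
w(v, U) = -5 + v
u(h) = -5 + 2*h
C = -37/18 (C = -2 + 1/(-18) = -2 - 1/18 = -37/18 ≈ -2.0556)
C*(u(2)*5 + w(2, 6))² = -37*((-5 + 2*2)*5 + (-5 + 2))²/18 = -37*((-5 + 4)*5 - 3)²/18 = -37*(-1*5 - 3)²/18 = -37*(-5 - 3)²/18 = -37/18*(-8)² = -37/18*64 = -1184/9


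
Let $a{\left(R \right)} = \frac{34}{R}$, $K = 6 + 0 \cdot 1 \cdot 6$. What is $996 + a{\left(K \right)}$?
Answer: $\frac{3005}{3} \approx 1001.7$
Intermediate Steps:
$K = 6$ ($K = 6 + 0 \cdot 6 = 6 + 0 = 6$)
$996 + a{\left(K \right)} = 996 + \frac{34}{6} = 996 + 34 \cdot \frac{1}{6} = 996 + \frac{17}{3} = \frac{3005}{3}$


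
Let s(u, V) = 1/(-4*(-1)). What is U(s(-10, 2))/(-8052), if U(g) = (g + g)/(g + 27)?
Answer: -1/438834 ≈ -2.2788e-6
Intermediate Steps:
s(u, V) = 1/4
U(g) = 2*g/(27 + g) (U(g) = (2*g)/(27 + g) = 2*g/(27 + g))
U(s(-10, 2))/(-8052) = (2*(1/4)/(27 + 1/4))/(-8052) = (2*(1/4)/(109/4))*(-1/8052) = (2*(1/4)*(4/109))*(-1/8052) = (2/109)*(-1/8052) = -1/438834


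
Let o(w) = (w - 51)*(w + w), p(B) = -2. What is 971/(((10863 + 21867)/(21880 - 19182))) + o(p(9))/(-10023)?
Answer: 1458383093/18225155 ≈ 80.020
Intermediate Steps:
o(w) = 2*w*(-51 + w) (o(w) = (-51 + w)*(2*w) = 2*w*(-51 + w))
971/(((10863 + 21867)/(21880 - 19182))) + o(p(9))/(-10023) = 971/(((10863 + 21867)/(21880 - 19182))) + (2*(-2)*(-51 - 2))/(-10023) = 971/((32730/2698)) + (2*(-2)*(-53))*(-1/10023) = 971/((32730*(1/2698))) + 212*(-1/10023) = 971/(16365/1349) - 212/10023 = 971*(1349/16365) - 212/10023 = 1309879/16365 - 212/10023 = 1458383093/18225155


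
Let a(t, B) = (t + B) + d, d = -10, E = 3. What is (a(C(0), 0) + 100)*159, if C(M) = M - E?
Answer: 13833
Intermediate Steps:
C(M) = -3 + M (C(M) = M - 1*3 = M - 3 = -3 + M)
a(t, B) = -10 + B + t (a(t, B) = (t + B) - 10 = (B + t) - 10 = -10 + B + t)
(a(C(0), 0) + 100)*159 = ((-10 + 0 + (-3 + 0)) + 100)*159 = ((-10 + 0 - 3) + 100)*159 = (-13 + 100)*159 = 87*159 = 13833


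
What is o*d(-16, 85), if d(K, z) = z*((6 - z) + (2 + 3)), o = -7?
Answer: 44030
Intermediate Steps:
d(K, z) = z*(11 - z) (d(K, z) = z*((6 - z) + 5) = z*(11 - z))
o*d(-16, 85) = -595*(11 - 1*85) = -595*(11 - 85) = -595*(-74) = -7*(-6290) = 44030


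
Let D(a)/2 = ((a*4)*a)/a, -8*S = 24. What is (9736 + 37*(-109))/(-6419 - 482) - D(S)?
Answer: 159921/6901 ≈ 23.174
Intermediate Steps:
S = -3 (S = -1/8*24 = -3)
D(a) = 8*a (D(a) = 2*(((a*4)*a)/a) = 2*(((4*a)*a)/a) = 2*((4*a**2)/a) = 2*(4*a) = 8*a)
(9736 + 37*(-109))/(-6419 - 482) - D(S) = (9736 + 37*(-109))/(-6419 - 482) - 8*(-3) = (9736 - 4033)/(-6901) - 1*(-24) = 5703*(-1/6901) + 24 = -5703/6901 + 24 = 159921/6901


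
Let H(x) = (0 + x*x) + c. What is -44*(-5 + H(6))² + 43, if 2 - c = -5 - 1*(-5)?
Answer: -47873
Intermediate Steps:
c = 2 (c = 2 - (-5 - 1*(-5)) = 2 - (-5 + 5) = 2 - 1*0 = 2 + 0 = 2)
H(x) = 2 + x² (H(x) = (0 + x*x) + 2 = (0 + x²) + 2 = x² + 2 = 2 + x²)
-44*(-5 + H(6))² + 43 = -44*(-5 + (2 + 6²))² + 43 = -44*(-5 + (2 + 36))² + 43 = -44*(-5 + 38)² + 43 = -44*33² + 43 = -44*1089 + 43 = -47916 + 43 = -47873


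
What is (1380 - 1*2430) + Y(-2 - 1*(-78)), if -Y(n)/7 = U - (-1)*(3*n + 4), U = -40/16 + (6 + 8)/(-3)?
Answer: -15743/6 ≈ -2623.8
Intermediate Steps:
U = -43/6 (U = -40*1/16 + 14*(-⅓) = -5/2 - 14/3 = -43/6 ≈ -7.1667)
Y(n) = 133/6 - 21*n (Y(n) = -7*(-43/6 - (-1)*(3*n + 4)) = -7*(-43/6 - (-1)*(4 + 3*n)) = -7*(-43/6 - (-4 - 3*n)) = -7*(-43/6 + (4 + 3*n)) = -7*(-19/6 + 3*n) = 133/6 - 21*n)
(1380 - 1*2430) + Y(-2 - 1*(-78)) = (1380 - 1*2430) + (133/6 - 21*(-2 - 1*(-78))) = (1380 - 2430) + (133/6 - 21*(-2 + 78)) = -1050 + (133/6 - 21*76) = -1050 + (133/6 - 1596) = -1050 - 9443/6 = -15743/6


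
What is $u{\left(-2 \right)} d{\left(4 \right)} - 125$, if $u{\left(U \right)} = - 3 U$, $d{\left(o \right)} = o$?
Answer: $-101$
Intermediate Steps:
$u{\left(-2 \right)} d{\left(4 \right)} - 125 = \left(-3\right) \left(-2\right) 4 - 125 = 6 \cdot 4 - 125 = 24 - 125 = -101$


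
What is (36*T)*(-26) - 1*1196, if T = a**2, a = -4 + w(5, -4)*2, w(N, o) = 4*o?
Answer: -1214252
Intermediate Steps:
a = -36 (a = -4 + (4*(-4))*2 = -4 - 16*2 = -4 - 32 = -36)
T = 1296 (T = (-36)**2 = 1296)
(36*T)*(-26) - 1*1196 = (36*1296)*(-26) - 1*1196 = 46656*(-26) - 1196 = -1213056 - 1196 = -1214252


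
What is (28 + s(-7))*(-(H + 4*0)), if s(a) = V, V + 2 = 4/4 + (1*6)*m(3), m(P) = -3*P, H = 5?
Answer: 135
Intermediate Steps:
V = -55 (V = -2 + (4/4 + (1*6)*(-3*3)) = -2 + (4*(¼) + 6*(-9)) = -2 + (1 - 54) = -2 - 53 = -55)
s(a) = -55
(28 + s(-7))*(-(H + 4*0)) = (28 - 55)*(-(5 + 4*0)) = -(-27)*(5 + 0) = -(-27)*5 = -27*(-5) = 135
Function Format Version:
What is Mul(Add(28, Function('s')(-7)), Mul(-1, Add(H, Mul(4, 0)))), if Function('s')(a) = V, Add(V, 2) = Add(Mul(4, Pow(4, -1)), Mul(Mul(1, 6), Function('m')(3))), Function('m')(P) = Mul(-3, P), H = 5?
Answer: 135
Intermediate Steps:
V = -55 (V = Add(-2, Add(Mul(4, Pow(4, -1)), Mul(Mul(1, 6), Mul(-3, 3)))) = Add(-2, Add(Mul(4, Rational(1, 4)), Mul(6, -9))) = Add(-2, Add(1, -54)) = Add(-2, -53) = -55)
Function('s')(a) = -55
Mul(Add(28, Function('s')(-7)), Mul(-1, Add(H, Mul(4, 0)))) = Mul(Add(28, -55), Mul(-1, Add(5, Mul(4, 0)))) = Mul(-27, Mul(-1, Add(5, 0))) = Mul(-27, Mul(-1, 5)) = Mul(-27, -5) = 135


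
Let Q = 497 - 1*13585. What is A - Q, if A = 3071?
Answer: 16159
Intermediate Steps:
Q = -13088 (Q = 497 - 13585 = -13088)
A - Q = 3071 - 1*(-13088) = 3071 + 13088 = 16159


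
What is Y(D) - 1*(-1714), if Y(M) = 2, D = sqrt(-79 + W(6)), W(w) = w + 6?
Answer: 1716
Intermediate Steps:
W(w) = 6 + w
D = I*sqrt(67) (D = sqrt(-79 + (6 + 6)) = sqrt(-79 + 12) = sqrt(-67) = I*sqrt(67) ≈ 8.1853*I)
Y(D) - 1*(-1714) = 2 - 1*(-1714) = 2 + 1714 = 1716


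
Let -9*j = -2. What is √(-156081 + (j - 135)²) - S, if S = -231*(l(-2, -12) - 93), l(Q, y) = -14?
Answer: -24717 + 2*I*√2792798/9 ≈ -24717.0 + 371.37*I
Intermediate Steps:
j = 2/9 (j = -⅑*(-2) = 2/9 ≈ 0.22222)
S = 24717 (S = -231*(-14 - 93) = -231*(-107) = 24717)
√(-156081 + (j - 135)²) - S = √(-156081 + (2/9 - 135)²) - 1*24717 = √(-156081 + (-1213/9)²) - 24717 = √(-156081 + 1471369/81) - 24717 = √(-11171192/81) - 24717 = 2*I*√2792798/9 - 24717 = -24717 + 2*I*√2792798/9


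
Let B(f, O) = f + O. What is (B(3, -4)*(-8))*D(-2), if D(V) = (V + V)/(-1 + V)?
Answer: 32/3 ≈ 10.667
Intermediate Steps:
D(V) = 2*V/(-1 + V) (D(V) = (2*V)/(-1 + V) = 2*V/(-1 + V))
B(f, O) = O + f
(B(3, -4)*(-8))*D(-2) = ((-4 + 3)*(-8))*(2*(-2)/(-1 - 2)) = (-1*(-8))*(2*(-2)/(-3)) = 8*(2*(-2)*(-1/3)) = 8*(4/3) = 32/3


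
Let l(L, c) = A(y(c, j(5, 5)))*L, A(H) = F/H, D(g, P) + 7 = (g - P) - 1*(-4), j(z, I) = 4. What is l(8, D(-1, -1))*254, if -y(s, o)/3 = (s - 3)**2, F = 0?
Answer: 0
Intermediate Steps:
D(g, P) = -3 + g - P (D(g, P) = -7 + ((g - P) - 1*(-4)) = -7 + ((g - P) + 4) = -7 + (4 + g - P) = -3 + g - P)
y(s, o) = -3*(-3 + s)**2 (y(s, o) = -3*(s - 3)**2 = -3*(-3 + s)**2)
A(H) = 0 (A(H) = 0/H = 0)
l(L, c) = 0 (l(L, c) = 0*L = 0)
l(8, D(-1, -1))*254 = 0*254 = 0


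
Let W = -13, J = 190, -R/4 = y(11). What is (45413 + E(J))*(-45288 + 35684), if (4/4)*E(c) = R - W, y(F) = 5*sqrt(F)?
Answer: -436271304 + 192080*sqrt(11) ≈ -4.3563e+8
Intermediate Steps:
R = -20*sqrt(11) ≈ -66.333
E(c) = 13 - 20*sqrt(11) (E(c) = -20*sqrt(11) - 1*(-13) = -20*sqrt(11) + 13 = 13 - 20*sqrt(11))
(45413 + E(J))*(-45288 + 35684) = (45413 + (13 - 20*sqrt(11)))*(-45288 + 35684) = (45426 - 20*sqrt(11))*(-9604) = -436271304 + 192080*sqrt(11)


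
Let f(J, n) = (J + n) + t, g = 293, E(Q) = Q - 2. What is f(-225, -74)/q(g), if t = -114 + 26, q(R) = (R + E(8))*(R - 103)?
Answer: -387/56810 ≈ -0.0068122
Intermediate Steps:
E(Q) = -2 + Q
q(R) = (-103 + R)*(6 + R) (q(R) = (R + (-2 + 8))*(R - 103) = (R + 6)*(-103 + R) = (6 + R)*(-103 + R) = (-103 + R)*(6 + R))
t = -88
f(J, n) = -88 + J + n (f(J, n) = (J + n) - 88 = -88 + J + n)
f(-225, -74)/q(g) = (-88 - 225 - 74)/(-618 + 293**2 - 97*293) = -387/(-618 + 85849 - 28421) = -387/56810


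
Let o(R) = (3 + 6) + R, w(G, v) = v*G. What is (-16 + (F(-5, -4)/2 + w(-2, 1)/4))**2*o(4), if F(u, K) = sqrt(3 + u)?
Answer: 14131/4 - 429*I*sqrt(2)/2 ≈ 3532.8 - 303.35*I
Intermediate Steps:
w(G, v) = G*v
o(R) = 9 + R
(-16 + (F(-5, -4)/2 + w(-2, 1)/4))**2*o(4) = (-16 + (sqrt(3 - 5)/2 - 2*1/4))**2*(9 + 4) = (-16 + (sqrt(-2)*(1/2) - 2*1/4))**2*13 = (-16 + ((I*sqrt(2))*(1/2) - 1/2))**2*13 = (-16 + (I*sqrt(2)/2 - 1/2))**2*13 = (-16 + (-1/2 + I*sqrt(2)/2))**2*13 = (-33/2 + I*sqrt(2)/2)**2*13 = 13*(-33/2 + I*sqrt(2)/2)**2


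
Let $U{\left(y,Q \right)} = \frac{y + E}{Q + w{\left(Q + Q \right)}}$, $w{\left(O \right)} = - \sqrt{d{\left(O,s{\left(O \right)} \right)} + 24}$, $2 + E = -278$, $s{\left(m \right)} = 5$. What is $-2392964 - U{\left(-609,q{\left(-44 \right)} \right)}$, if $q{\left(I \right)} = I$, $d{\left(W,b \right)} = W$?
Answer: $- \frac{1196491779}{500} + \frac{889 i}{250} \approx -2.393 \cdot 10^{6} + 3.556 i$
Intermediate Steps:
$E = -280$ ($E = -2 - 278 = -280$)
$w{\left(O \right)} = - \sqrt{24 + O}$ ($w{\left(O \right)} = - \sqrt{O + 24} = - \sqrt{24 + O}$)
$U{\left(y,Q \right)} = \frac{-280 + y}{Q - \sqrt{24 + 2 Q}}$ ($U{\left(y,Q \right)} = \frac{y - 280}{Q - \sqrt{24 + \left(Q + Q\right)}} = \frac{-280 + y}{Q - \sqrt{24 + 2 Q}}$)
$-2392964 - U{\left(-609,q{\left(-44 \right)} \right)} = -2392964 - \frac{-280 - 609}{-44 - \sqrt{2} \sqrt{12 - 44}} = -2392964 - \frac{1}{-44 - \sqrt{2} \sqrt{-32}} \left(-889\right) = -2392964 - \frac{1}{-44 - \sqrt{2} \cdot 4 i \sqrt{2}} \left(-889\right) = -2392964 - \frac{1}{-44 - 8 i} \left(-889\right) = -2392964 - \frac{-44 + 8 i}{2000} \left(-889\right) = -2392964 - - \frac{889 \left(-44 + 8 i\right)}{2000} = -2392964 + \frac{889 \left(-44 + 8 i\right)}{2000}$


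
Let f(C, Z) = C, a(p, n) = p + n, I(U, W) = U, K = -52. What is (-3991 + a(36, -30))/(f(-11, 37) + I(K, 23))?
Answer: 3985/63 ≈ 63.254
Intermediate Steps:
a(p, n) = n + p
(-3991 + a(36, -30))/(f(-11, 37) + I(K, 23)) = (-3991 + (-30 + 36))/(-11 - 52) = (-3991 + 6)/(-63) = -3985*(-1/63) = 3985/63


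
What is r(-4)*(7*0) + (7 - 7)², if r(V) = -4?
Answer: 0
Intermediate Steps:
r(-4)*(7*0) + (7 - 7)² = -28*0 + (7 - 7)² = -4*0 + 0² = 0 + 0 = 0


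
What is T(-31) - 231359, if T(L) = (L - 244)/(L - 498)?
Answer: -122388636/529 ≈ -2.3136e+5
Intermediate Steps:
T(L) = (-244 + L)/(-498 + L)
T(-31) - 231359 = (-244 - 31)/(-498 - 31) - 231359 = -275/(-529) - 231359 = -1/529*(-275) - 231359 = 275/529 - 231359 = -122388636/529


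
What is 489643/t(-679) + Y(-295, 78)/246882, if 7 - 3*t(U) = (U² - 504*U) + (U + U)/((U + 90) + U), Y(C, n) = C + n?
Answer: -32861708528785/17961059770554 ≈ -1.8296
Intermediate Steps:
t(U) = 7/3 + 168*U - U²/3 - 2*U/(3*(90 + 2*U)) (t(U) = 7/3 - ((U² - 504*U) + (U + U)/((U + 90) + U))/3 = 7/3 - ((U² - 504*U) + (2*U)/((90 + U) + U))/3 = 7/3 - ((U² - 504*U) + (2*U)/(90 + 2*U))/3 = 7/3 - ((U² - 504*U) + 2*U/(90 + 2*U))/3 = 7/3 - (U² - 504*U + 2*U/(90 + 2*U))/3 = 7/3 + (168*U - U²/3 - 2*U/(3*(90 + 2*U))) = 7/3 + 168*U - U²/3 - 2*U/(3*(90 + 2*U)))
489643/t(-679) + Y(-295, 78)/246882 = 489643/(((315 - 1*(-679)³ + 459*(-679)² + 22686*(-679))/(3*(45 - 679)))) + (-295 + 78)/246882 = 489643/(((⅓)*(315 - 1*(-313046839) + 459*461041 - 15403794)/(-634))) - 217*1/246882 = 489643/(((⅓)*(-1/634)*(315 + 313046839 + 211617819 - 15403794))) - 217/246882 = 489643/(((⅓)*(-1/634)*509261179)) - 217/246882 = 489643/(-509261179/1902) - 217/246882 = 489643*(-1902/509261179) - 217/246882 = -133042998/72751597 - 217/246882 = -32861708528785/17961059770554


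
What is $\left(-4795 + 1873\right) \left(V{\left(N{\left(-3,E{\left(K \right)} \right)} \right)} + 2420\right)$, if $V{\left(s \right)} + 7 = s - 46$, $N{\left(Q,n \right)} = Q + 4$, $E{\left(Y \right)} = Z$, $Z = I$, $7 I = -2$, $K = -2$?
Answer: $-6919296$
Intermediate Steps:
$I = - \frac{2}{7}$ ($I = \frac{1}{7} \left(-2\right) = - \frac{2}{7} \approx -0.28571$)
$Z = - \frac{2}{7} \approx -0.28571$
$E{\left(Y \right)} = - \frac{2}{7}$
$N{\left(Q,n \right)} = 4 + Q$
$V{\left(s \right)} = -53 + s$ ($V{\left(s \right)} = -7 + \left(s - 46\right) = -7 + \left(-46 + s\right) = -53 + s$)
$\left(-4795 + 1873\right) \left(V{\left(N{\left(-3,E{\left(K \right)} \right)} \right)} + 2420\right) = \left(-4795 + 1873\right) \left(\left(-53 + \left(4 - 3\right)\right) + 2420\right) = - 2922 \left(\left(-53 + 1\right) + 2420\right) = - 2922 \left(-52 + 2420\right) = \left(-2922\right) 2368 = -6919296$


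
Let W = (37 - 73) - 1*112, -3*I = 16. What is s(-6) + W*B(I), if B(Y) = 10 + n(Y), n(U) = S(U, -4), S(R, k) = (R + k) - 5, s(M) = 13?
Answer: 1963/3 ≈ 654.33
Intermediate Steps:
S(R, k) = -5 + R + k
I = -16/3 (I = -⅓*16 = -16/3 ≈ -5.3333)
n(U) = -9 + U (n(U) = -5 + U - 4 = -9 + U)
B(Y) = 1 + Y (B(Y) = 10 + (-9 + Y) = 1 + Y)
W = -148 (W = -36 - 112 = -148)
s(-6) + W*B(I) = 13 - 148*(1 - 16/3) = 13 - 148*(-13/3) = 13 + 1924/3 = 1963/3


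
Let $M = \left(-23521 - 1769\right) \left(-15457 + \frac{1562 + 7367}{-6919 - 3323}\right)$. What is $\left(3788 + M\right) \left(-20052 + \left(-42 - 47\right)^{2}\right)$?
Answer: $- \frac{2698432804403497}{569} \approx -4.7424 \cdot 10^{12}$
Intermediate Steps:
$M = \frac{222438929815}{569}$ ($M = \left(-23521 + \left(-4998 + 3229\right)\right) \left(-15457 + \frac{8929}{-10242}\right) = \left(-23521 - 1769\right) \left(-15457 + 8929 \left(- \frac{1}{10242}\right)\right) = - 25290 \left(-15457 - \frac{8929}{10242}\right) = \left(-25290\right) \left(- \frac{158319523}{10242}\right) = \frac{222438929815}{569} \approx 3.9093 \cdot 10^{8}$)
$\left(3788 + M\right) \left(-20052 + \left(-42 - 47\right)^{2}\right) = \left(3788 + \frac{222438929815}{569}\right) \left(-20052 + \left(-42 - 47\right)^{2}\right) = \frac{222441085187 \left(-20052 + \left(-89\right)^{2}\right)}{569} = \frac{222441085187 \left(-20052 + 7921\right)}{569} = \frac{222441085187}{569} \left(-12131\right) = - \frac{2698432804403497}{569}$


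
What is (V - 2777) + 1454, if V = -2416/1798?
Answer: -1190585/899 ≈ -1324.3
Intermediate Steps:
V = -1208/899 (V = -2416*1/1798 = -1208/899 ≈ -1.3437)
(V - 2777) + 1454 = (-1208/899 - 2777) + 1454 = -2497731/899 + 1454 = -1190585/899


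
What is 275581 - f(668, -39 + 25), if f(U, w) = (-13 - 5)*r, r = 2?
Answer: 275617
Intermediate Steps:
f(U, w) = -36 (f(U, w) = (-13 - 5)*2 = -18*2 = -36)
275581 - f(668, -39 + 25) = 275581 - 1*(-36) = 275581 + 36 = 275617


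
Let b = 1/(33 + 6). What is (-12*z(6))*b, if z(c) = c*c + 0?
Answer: -144/13 ≈ -11.077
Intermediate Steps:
z(c) = c² (z(c) = c² + 0 = c²)
b = 1/39 ≈ 0.025641
(-12*z(6))*b = -12*6²*(1/39) = -12*36*(1/39) = -432*1/39 = -144/13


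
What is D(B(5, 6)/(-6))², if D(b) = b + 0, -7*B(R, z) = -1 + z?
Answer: 25/1764 ≈ 0.014172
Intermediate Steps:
B(R, z) = ⅐ - z/7 (B(R, z) = -(-1 + z)/7 = ⅐ - z/7)
D(b) = b
D(B(5, 6)/(-6))² = ((⅐ - ⅐*6)/(-6))² = ((⅐ - 6/7)*(-⅙))² = (-5/7*(-⅙))² = (5/42)² = 25/1764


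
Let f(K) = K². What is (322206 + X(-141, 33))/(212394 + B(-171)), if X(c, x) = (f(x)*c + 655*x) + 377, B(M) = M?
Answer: 190649/212223 ≈ 0.89834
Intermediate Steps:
X(c, x) = 377 + 655*x + c*x² (X(c, x) = (x²*c + 655*x) + 377 = (c*x² + 655*x) + 377 = (655*x + c*x²) + 377 = 377 + 655*x + c*x²)
(322206 + X(-141, 33))/(212394 + B(-171)) = (322206 + (377 + 655*33 - 141*33²))/(212394 - 171) = (322206 + (377 + 21615 - 141*1089))/212223 = (322206 + (377 + 21615 - 153549))*(1/212223) = (322206 - 131557)*(1/212223) = 190649*(1/212223) = 190649/212223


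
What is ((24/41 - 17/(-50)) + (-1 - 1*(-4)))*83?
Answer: 667901/2050 ≈ 325.81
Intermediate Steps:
((24/41 - 17/(-50)) + (-1 - 1*(-4)))*83 = ((24*(1/41) - 17*(-1/50)) + (-1 + 4))*83 = ((24/41 + 17/50) + 3)*83 = (1897/2050 + 3)*83 = (8047/2050)*83 = 667901/2050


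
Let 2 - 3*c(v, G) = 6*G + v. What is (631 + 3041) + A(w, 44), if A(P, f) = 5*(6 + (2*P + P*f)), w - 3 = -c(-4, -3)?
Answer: 2552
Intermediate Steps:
c(v, G) = ⅔ - 2*G - v/3 (c(v, G) = ⅔ - (6*G + v)/3 = ⅔ - (v + 6*G)/3 = ⅔ + (-2*G - v/3) = ⅔ - 2*G - v/3)
w = -5 (w = 3 - (⅔ - 2*(-3) - ⅓*(-4)) = 3 - (⅔ + 6 + 4/3) = 3 - 1*8 = 3 - 8 = -5)
A(P, f) = 30 + 10*P + 5*P*f (A(P, f) = 5*(6 + 2*P + P*f) = 30 + 10*P + 5*P*f)
(631 + 3041) + A(w, 44) = (631 + 3041) + (30 + 10*(-5) + 5*(-5)*44) = 3672 + (30 - 50 - 1100) = 3672 - 1120 = 2552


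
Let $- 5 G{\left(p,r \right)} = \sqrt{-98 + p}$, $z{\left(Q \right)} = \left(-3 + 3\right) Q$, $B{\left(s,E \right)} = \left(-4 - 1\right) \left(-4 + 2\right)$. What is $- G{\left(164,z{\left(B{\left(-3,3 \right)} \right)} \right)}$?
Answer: $\frac{\sqrt{66}}{5} \approx 1.6248$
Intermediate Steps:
$B{\left(s,E \right)} = 10$ ($B{\left(s,E \right)} = \left(-5\right) \left(-2\right) = 10$)
$z{\left(Q \right)} = 0$ ($z{\left(Q \right)} = 0 Q = 0$)
$G{\left(p,r \right)} = - \frac{\sqrt{-98 + p}}{5}$
$- G{\left(164,z{\left(B{\left(-3,3 \right)} \right)} \right)} = - \frac{\left(-1\right) \sqrt{-98 + 164}}{5} = - \frac{\left(-1\right) \sqrt{66}}{5} = \frac{\sqrt{66}}{5}$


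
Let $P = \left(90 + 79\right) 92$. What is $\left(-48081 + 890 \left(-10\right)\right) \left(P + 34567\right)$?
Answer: $-2855602815$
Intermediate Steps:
$P = 15548$ ($P = 169 \cdot 92 = 15548$)
$\left(-48081 + 890 \left(-10\right)\right) \left(P + 34567\right) = \left(-48081 + 890 \left(-10\right)\right) \left(15548 + 34567\right) = \left(-48081 - 8900\right) 50115 = \left(-56981\right) 50115 = -2855602815$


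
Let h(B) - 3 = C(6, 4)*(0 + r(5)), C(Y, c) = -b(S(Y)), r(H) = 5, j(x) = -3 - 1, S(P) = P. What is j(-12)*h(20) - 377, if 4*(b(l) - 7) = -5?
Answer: -274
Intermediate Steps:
j(x) = -4
b(l) = 23/4 (b(l) = 7 + (¼)*(-5) = 7 - 5/4 = 23/4)
C(Y, c) = -23/4 (C(Y, c) = -1*23/4 = -23/4)
h(B) = -103/4 (h(B) = 3 - 23*(0 + 5)/4 = 3 - 23/4*5 = 3 - 115/4 = -103/4)
j(-12)*h(20) - 377 = -4*(-103/4) - 377 = 103 - 377 = -274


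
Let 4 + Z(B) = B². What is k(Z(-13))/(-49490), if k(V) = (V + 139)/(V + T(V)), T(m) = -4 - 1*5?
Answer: -38/965055 ≈ -3.9376e-5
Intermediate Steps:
T(m) = -9 (T(m) = -4 - 5 = -9)
Z(B) = -4 + B²
k(V) = (139 + V)/(-9 + V) (k(V) = (V + 139)/(V - 9) = (139 + V)/(-9 + V))
k(Z(-13))/(-49490) = ((139 + (-4 + (-13)²))/(-9 + (-4 + (-13)²)))/(-49490) = ((139 + (-4 + 169))/(-9 + (-4 + 169)))*(-1/49490) = ((139 + 165)/(-9 + 165))*(-1/49490) = (304/156)*(-1/49490) = ((1/156)*304)*(-1/49490) = (76/39)*(-1/49490) = -38/965055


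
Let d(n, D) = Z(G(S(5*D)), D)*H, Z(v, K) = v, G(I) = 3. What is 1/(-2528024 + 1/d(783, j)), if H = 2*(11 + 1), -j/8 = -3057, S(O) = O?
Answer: -72/182017727 ≈ -3.9557e-7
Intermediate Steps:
j = 24456 (j = -8*(-3057) = 24456)
H = 24 (H = 2*12 = 24)
d(n, D) = 72 (d(n, D) = 3*24 = 72)
1/(-2528024 + 1/d(783, j)) = 1/(-2528024 + 1/72) = 1/(-182017727/72) = -72/182017727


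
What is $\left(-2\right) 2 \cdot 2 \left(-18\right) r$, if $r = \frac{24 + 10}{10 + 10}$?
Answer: $\frac{1224}{5} \approx 244.8$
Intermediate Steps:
$r = \frac{17}{10}$ ($r = \frac{34}{20} = 34 \cdot \frac{1}{20} = \frac{17}{10} \approx 1.7$)
$\left(-2\right) 2 \cdot 2 \left(-18\right) r = \left(-2\right) 2 \cdot 2 \left(-18\right) \frac{17}{10} = \left(-4\right) 2 \left(-18\right) \frac{17}{10} = \left(-8\right) \left(-18\right) \frac{17}{10} = 144 \cdot \frac{17}{10} = \frac{1224}{5}$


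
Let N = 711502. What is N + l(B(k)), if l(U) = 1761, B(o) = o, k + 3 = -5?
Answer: 713263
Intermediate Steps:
k = -8 (k = -3 - 5 = -8)
N + l(B(k)) = 711502 + 1761 = 713263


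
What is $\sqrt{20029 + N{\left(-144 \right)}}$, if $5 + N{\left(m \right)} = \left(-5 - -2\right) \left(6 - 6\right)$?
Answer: $2 \sqrt{5006} \approx 141.51$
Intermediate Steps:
$N{\left(m \right)} = -5$ ($N{\left(m \right)} = -5 + \left(-5 - -2\right) \left(6 - 6\right) = -5 + \left(-5 + 2\right) 0 = -5 - 0 = -5 + 0 = -5$)
$\sqrt{20029 + N{\left(-144 \right)}} = \sqrt{20029 - 5} = \sqrt{20024} = 2 \sqrt{5006}$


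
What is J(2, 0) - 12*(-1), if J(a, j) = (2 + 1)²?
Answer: 21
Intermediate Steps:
J(a, j) = 9 (J(a, j) = 3² = 9)
J(2, 0) - 12*(-1) = 9 - 12*(-1) = 9 + 12 = 21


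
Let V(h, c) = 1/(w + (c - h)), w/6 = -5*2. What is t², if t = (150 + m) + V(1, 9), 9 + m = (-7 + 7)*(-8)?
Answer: 53743561/2704 ≈ 19876.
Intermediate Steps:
w = -60 (w = 6*(-5*2) = 6*(-10) = -60)
V(h, c) = 1/(-60 + c - h) (V(h, c) = 1/(-60 + (c - h)) = 1/(-60 + c - h))
m = -9 (m = -9 + (-7 + 7)*(-8) = -9 + 0*(-8) = -9 + 0 = -9)
t = 7331/52 (t = (150 - 9) + 1/(-60 + 9 - 1*1) = 141 + 1/(-60 + 9 - 1) = 141 + 1/(-52) = 141 - 1/52 = 7331/52 ≈ 140.98)
t² = (7331/52)² = 53743561/2704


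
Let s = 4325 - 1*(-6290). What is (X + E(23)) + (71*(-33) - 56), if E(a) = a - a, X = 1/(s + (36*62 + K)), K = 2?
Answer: -30824750/12849 ≈ -2399.0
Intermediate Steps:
s = 10615 (s = 4325 + 6290 = 10615)
X = 1/12849 (X = 1/(10615 + (36*62 + 2)) = 1/(10615 + (2232 + 2)) = 1/(10615 + 2234) = 1/12849 ≈ 7.7827e-5)
E(a) = 0
(X + E(23)) + (71*(-33) - 56) = (1/12849 + 0) + (71*(-33) - 56) = 1/12849 + (-2343 - 56) = 1/12849 - 2399 = -30824750/12849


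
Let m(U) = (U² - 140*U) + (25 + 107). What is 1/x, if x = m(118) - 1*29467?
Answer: -1/31931 ≈ -3.1318e-5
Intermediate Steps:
m(U) = 132 + U² - 140*U (m(U) = (U² - 140*U) + 132 = 132 + U² - 140*U)
x = -31931 (x = (132 + 118² - 140*118) - 1*29467 = (132 + 13924 - 16520) - 29467 = -2464 - 29467 = -31931)
1/x = 1/(-31931) = -1/31931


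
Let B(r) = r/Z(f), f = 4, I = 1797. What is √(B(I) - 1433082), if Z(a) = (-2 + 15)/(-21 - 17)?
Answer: 4*I*√15192411/13 ≈ 1199.3*I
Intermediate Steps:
Z(a) = -13/38 (Z(a) = 13/(-38) = 13*(-1/38) = -13/38)
B(r) = -38*r/13 (B(r) = r/(-13/38) = r*(-38/13) = -38*r/13)
√(B(I) - 1433082) = √(-38/13*1797 - 1433082) = √(-68286/13 - 1433082) = √(-18698352/13) = 4*I*√15192411/13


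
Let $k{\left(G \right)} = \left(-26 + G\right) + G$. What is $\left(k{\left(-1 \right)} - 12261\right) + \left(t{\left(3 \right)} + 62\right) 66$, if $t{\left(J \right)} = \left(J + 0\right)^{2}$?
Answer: $-7603$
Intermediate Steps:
$t{\left(J \right)} = J^{2}$
$k{\left(G \right)} = -26 + 2 G$
$\left(k{\left(-1 \right)} - 12261\right) + \left(t{\left(3 \right)} + 62\right) 66 = \left(\left(-26 + 2 \left(-1\right)\right) - 12261\right) + \left(3^{2} + 62\right) 66 = \left(\left(-26 - 2\right) - 12261\right) + \left(9 + 62\right) 66 = \left(-28 - 12261\right) + 71 \cdot 66 = -12289 + 4686 = -7603$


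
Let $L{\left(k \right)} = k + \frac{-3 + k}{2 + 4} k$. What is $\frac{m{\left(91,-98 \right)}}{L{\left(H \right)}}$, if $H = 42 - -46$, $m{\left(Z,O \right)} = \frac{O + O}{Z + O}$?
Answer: $\frac{3}{143} \approx 0.020979$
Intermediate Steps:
$m{\left(Z,O \right)} = \frac{2 O}{O + Z}$
$H = 88$ ($H = 42 + 46 = 88$)
$L{\left(k \right)} = k + k \left(- \frac{1}{2} + \frac{k}{6}\right)$ ($L{\left(k \right)} = k + \frac{-3 + k}{6} k = k + \left(-3 + k\right) \frac{1}{6} k = k + \left(- \frac{1}{2} + \frac{k}{6}\right) k = k + k \left(- \frac{1}{2} + \frac{k}{6}\right)$)
$\frac{m{\left(91,-98 \right)}}{L{\left(H \right)}} = \frac{2 \left(-98\right) \frac{1}{-98 + 91}}{\frac{1}{6} \cdot 88 \left(3 + 88\right)} = \frac{2 \left(-98\right) \frac{1}{-7}}{\frac{1}{6} \cdot 88 \cdot 91} = \frac{2 \left(-98\right) \left(- \frac{1}{7}\right)}{\frac{4004}{3}} = 28 \cdot \frac{3}{4004} = \frac{3}{143}$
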